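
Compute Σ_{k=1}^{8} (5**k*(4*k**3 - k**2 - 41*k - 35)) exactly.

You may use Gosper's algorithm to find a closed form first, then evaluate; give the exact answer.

r(k) = 5*(4*k**3 + 11*k**2 - 31*k - 73)/(4*k**3 - k**2 - 41*k - 35) after simplifying.
Take A(k)=5, B(k)=1, C(k)=k**3 - k**2/4 - 41*k/4 - 35/4.
Need (5)·f(k+1) − (1)·f(k) = k**3 - k**2/4 - 41*k/4 - 35/4.
Bound: deg f ≤ 3.
Match coefficients ⇒ f(k) = k*(k**2 - 4*k - 4)/4.
Then R = B(k−1)f/C = k*(k**2 - 4*k - 4)/(4*k**3 - k**2 - 41*k - 35), so s_k = R(k)·t_k = 5**k*k*(k**2 - 4*k - 4).
s_(k+1) − s_k = 5**k*(4*k**3 - k**2 - 41*k - 35) = t_k.
Sum = s_(9) − s_(1); s_(9) = 720703125, s_(1) = -35 ⇒ 720703160.

Σ = 720703160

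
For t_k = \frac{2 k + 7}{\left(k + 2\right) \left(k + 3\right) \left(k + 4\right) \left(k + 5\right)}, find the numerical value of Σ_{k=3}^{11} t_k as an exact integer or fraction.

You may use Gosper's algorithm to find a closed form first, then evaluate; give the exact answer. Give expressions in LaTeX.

Σ = 27/1120

r(k) = (k + 2)*(2*k + 9)/((k + 6)*(2*k + 7)) after simplifying.
Factor: A=k + 2; B=k + 6; C=k + 7/2.
Solve (k + 2)·f(k+1) − (k + 5)·f(k) = k + 7/2.
Bound: deg f ≤ 3.
Solve for f: f(k) = k*(k + 3)*(k + 6)/16 (degree 3 ≤ 3).
R(k) = B(k−1)·f(k)/C(k) = k*(k + 3)*(k + 5)*(k + 6)/(8*(2*k + 7)); s_k = R·t_k = k*(k + 6)/(8*(k**2 + 6*k + 8)).
Check: Δs_k = (2*k + 7)/(k**4 + 14*k**3 + 71*k**2 + 154*k + 120). ✓
Telescoping: Σ = s_(12) − s_(3) = 27/224 − (27/280) = 27/1120.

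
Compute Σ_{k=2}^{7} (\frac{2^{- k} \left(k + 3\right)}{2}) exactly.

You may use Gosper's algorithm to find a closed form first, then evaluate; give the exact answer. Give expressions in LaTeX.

Σ = 93/64

Compute t_(k+1)/t_k: get (k + 4)/(2*(k + 3)).
Normal form (A,B,C) = (1/2, 1, k + 3).
Key eq: (1/2)·f(k+1) = (1)·f(k) + (k + 3).
Degrees (0,0,1) ⇒ d ≤ 1.
Solve for f: f(k) = -2*(k + 4) (degree 1 ≤ 1).
So s_k = (B(k−1)f/C)·t_k = (-2*(k + 4)/(k + 3))·t_k = (-k - 4)/2**k.
Δs = (k + 3)/(2*2**k), as required.
Sum = s_(8) − s_(2); s_(8) = -3/64, s_(2) = -3/2 ⇒ 93/64.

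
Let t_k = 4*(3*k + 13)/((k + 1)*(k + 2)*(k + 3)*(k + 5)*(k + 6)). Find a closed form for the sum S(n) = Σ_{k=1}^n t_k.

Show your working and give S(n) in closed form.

The ratio is (k + 1)*(k + 5)*(3*k + 16)/((k + 4)*(k + 7)*(3*k + 13)).
Factor: A=k + 1; B=k + 7; C=k**2 + 25*k/3 + 52/3.
Key eq: (k + 1)·f(k+1) = (k + 6)·f(k) + (k**2 + 25*k/3 + 52/3).
d = 5 from the (1,1,2) case.
Coefficient equations give f(k) = k*(k + 3)*(k + 4)*(k**2 + 8*k + 17)/30.
Then R = B(k−1)f/C = k*(k + 3)*(k + 6)*(k**2 + 8*k + 17)/(10*(3*k + 13)), so s_k = R(k)·t_k = 2*k*(k**2 + 8*k + 17)/(5*(k**3 + 8*k**2 + 17*k + 10)).
Check: Δs_k = 4*(3*k + 13)/(k**5 + 17*k**4 + 107*k**3 + 307*k**2 + 396*k + 180). ✓
Σ_(k=1)^n t_k = s_(n+1) − s_(1) = (2*(n**3 + 11*n**2 + 36*n + 26)/(5*(n**3 + 11*n**2 + 36*n + 36))) − (13/45), i.e. n*(n**2 + 11*n + 36)/(9*(n**3 + 11*n**2 + 36*n + 36)).

S(n) = n*(n**2 + 11*n + 36)/(9*(n**3 + 11*n**2 + 36*n + 36))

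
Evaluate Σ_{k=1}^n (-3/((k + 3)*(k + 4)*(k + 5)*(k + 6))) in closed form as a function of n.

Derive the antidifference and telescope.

Step 1: r(k) = (k + 3)/(k + 7).
Take A(k)=k + 3, B(k)=k + 7, C(k)=1.
Need (k + 3)·f(k+1) − (k + 6)·f(k) = 1.
deg f ≤ 3 (via 1,1,0).
Solving with deg f ≤ 3: f(k) = k*(k**2 + 12*k + 47)/180.
So s_k = (B(k−1)f/C)·t_k = (k*(k + 6)*(k**2 + 12*k + 47)/180)·t_k = k*(-k**2 - 12*k - 47)/(60*(k + 3)*(k + 4)*(k + 5)).
Check: Δs_k = -3/(k**4 + 18*k**3 + 119*k**2 + 342*k + 360). ✓
s_(n+1) = (-n**3 - 15*n**2 - 74*n - 60)/(60*(n**3 + 15*n**2 + 74*n + 120)) and s_(1) = -1/120, so S(n) = n*(-n**2 - 15*n - 74)/(120*(n**3 + 15*n**2 + 74*n + 120)).

S(n) = n*(-n**2 - 15*n - 74)/(120*(n**3 + 15*n**2 + 74*n + 120))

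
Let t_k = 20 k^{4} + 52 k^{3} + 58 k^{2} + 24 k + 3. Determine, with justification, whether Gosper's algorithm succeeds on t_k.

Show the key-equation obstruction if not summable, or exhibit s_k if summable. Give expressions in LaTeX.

r(k) = (20*k**4 + 132*k**3 + 334*k**2 + 376*k + 157)/(20*k**4 + 52*k**3 + 58*k**2 + 24*k + 3) after simplifying.
A = 1, B = 1, C = k**4 + 13*k**3/5 + 29*k**2/10 + 6*k/5 + 3/20.
Set up (1)·f(k+1) − (1)·f(k) − (k**4 + 13*k**3/5 + 29*k**2/10 + 6*k/5 + 3/20) = 0.
d = 5 from the (0,0,4) case.
Solving with deg f ≤ 5: f(k) = k**2*(4*k**3 + 3*k**2 - 4)/20.
Certificate R = B(k−1)f/C = k**2*(4*k**3 + 3*k**2 - 4)/(20*k**4 + 52*k**3 + 58*k**2 + 24*k + 3) gives s_k = k**2*(4*k**3 + 3*k**2 - 4).
Check: Δs_k = 20*k**4 + 52*k**3 + 58*k**2 + 24*k + 3. ✓

Yes. s_k = k^{2} \left(4 k^{3} + 3 k^{2} - 4\right).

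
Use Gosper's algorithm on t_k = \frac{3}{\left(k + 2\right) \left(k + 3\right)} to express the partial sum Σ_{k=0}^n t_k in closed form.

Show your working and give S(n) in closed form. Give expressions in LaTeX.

Compute t_(k+1)/t_k: get (k + 2)/(k + 4).
So A=k + 2 and B=k + 4, with C=1.
f must satisfy (k + 2)·f(k+1) − (k + 3)·f(k) = 1.
Bound: deg f ≤ 1.
Coefficient equations give f(k) = k/2.
Certificate R = B(k−1)f/C = k*(k + 3)/2 gives s_k = 3*k/(2*(k + 2)).
Verify: 3/(k**2 + 5*k + 6) matches t_k.
s_(n+1) = 3*(n + 1)/(2*(n + 3)) and s_(0) = 0, so S(n) = 3*(n + 1)/(2*(n + 3)).

S(n) = \frac{3 \left(n + 1\right)}{2 \left(n + 3\right)}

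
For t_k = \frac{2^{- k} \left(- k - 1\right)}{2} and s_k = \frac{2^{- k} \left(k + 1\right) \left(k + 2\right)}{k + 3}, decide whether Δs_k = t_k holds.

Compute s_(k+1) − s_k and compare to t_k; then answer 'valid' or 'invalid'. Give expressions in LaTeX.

Invalid: residual \frac{2^{- k} \left(k^{2} + 6 k + 7\right)}{k^{2} + 7 k + 12} ≠ 0.

s_(k+1) = (k + 2)*(k + 3)/(2*2**k*(k + 4))
s_(k+1) − s_k = (-k**3 - 6*k**2 - 7*k + 2)/(2*2**k*(k**2 + 7*k + 12))
(s_(k+1) − s_k) − t_k = (k**2 + 6*k + 7)/(2**k*(k**2 + 7*k + 12))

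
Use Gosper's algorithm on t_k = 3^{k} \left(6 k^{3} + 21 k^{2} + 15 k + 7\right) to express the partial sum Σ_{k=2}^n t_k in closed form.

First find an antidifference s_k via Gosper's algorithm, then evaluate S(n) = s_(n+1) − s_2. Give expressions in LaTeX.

S(n) = 9 \cdot 3^{n} n^{3} + 18 \cdot 3^{n} n^{2} + 18 \cdot 3^{n} n + 6 \cdot 3^{n} - 153

Compute t_(k+1)/t_k: get 3*(6*k**3 + 39*k**2 + 75*k + 49)/(6*k**3 + 21*k**2 + 15*k + 7).
So A=3 and B=1, with C=k**3 + 7*k**2/2 + 5*k/2 + 7/6.
Solve (3)·f(k+1) − (1)·f(k) = k**3 + 7*k**2/2 + 5*k/2 + 7/6.
Bound: deg f ≤ 3.
A polynomial solution: f(k) = (3*k**3 - 3*k**2 + 3*k - 1)/6.
Certificate R = B(k−1)f/C = (3*k**3 - 3*k**2 + 3*k - 1)/(6*k**3 + 21*k**2 + 15*k + 7) gives s_k = 3**k*(3*k**3 - 3*k**2 + 3*k - 1).
s_(k+1) − s_k = 3**k*(6*k**3 + 21*k**2 + 15*k + 7) = t_k.
Telescope: S(n) = s_(n+1) − s_(2) = 3**(n + 1)*(3*n**3 + 6*n**2 + 6*n + 2) − (153) = 9*3**n*n**3 + 18*3**n*n**2 + 18*3**n*n + 6*3**n - 153.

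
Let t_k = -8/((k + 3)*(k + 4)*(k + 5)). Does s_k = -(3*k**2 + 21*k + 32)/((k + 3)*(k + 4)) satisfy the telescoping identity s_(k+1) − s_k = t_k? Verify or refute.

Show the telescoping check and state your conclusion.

s_(k+1) = (-21*k - 3*(k + 1)**2 - 53)/((k + 4)*(k + 5))
s_(k+1) − s_k = -8/(k**3 + 12*k**2 + 47*k + 60)
(s_(k+1) − s_k) − t_k = 0

valid; difference matches t_k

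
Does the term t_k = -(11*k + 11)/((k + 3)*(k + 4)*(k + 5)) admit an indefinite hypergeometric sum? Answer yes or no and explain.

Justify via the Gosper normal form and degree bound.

The ratio is (k + 2)*(k + 3)/((k + 1)*(k + 6)).
Factor: A=k + 3; B=k + 6; C=k + 1.
Set up (k + 3)·f(k+1) − (k + 5)·f(k) − (k + 1) = 0.
deg f ≤ 2 (via 1,1,1).
Coefficient equations give f(k) = k*(k + 1)/6.
Then R = B(k−1)f/C = k*(k + 5)/6, so s_k = R(k)·t_k = -11*k*(k + 1)/(6*(k + 3)*(k + 4)).
Verify: 11*(-k - 1)/(k**3 + 12*k**2 + 47*k + 60) matches t_k.

Yes. s_k = -11*k*(k + 1)/(6*(k + 3)*(k + 4)).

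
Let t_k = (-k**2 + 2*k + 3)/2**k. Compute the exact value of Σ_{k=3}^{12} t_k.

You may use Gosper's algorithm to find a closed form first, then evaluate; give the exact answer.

Σ = -7001/4096

Compute t_(k+1)/t_k: get (k**2 - 4)/(2*(k**2 - 2*k - 3)).
Normal form (A,B,C) = (1/2, 1, k**2 - 2*k - 3).
f must satisfy (1/2)·f(k+1) − (1)·f(k) = k**2 - 2*k - 3.
Bound: deg f ≤ 2.
A polynomial solution: f(k) = -2*(k**2 - 2).
Get s_k = R·t_k = 2**(1 - k)*(k**2 - 2) with R(k) = B(k−1)f(k)/C(k) = -2*(k**2 - 2)/((k - 3)*(k + 1)).
Δs = (-k**2 + 2*k + 3)/2**k, as required.
Σ_(k=3)^(12) t_k = s_(13) − s_(3) = 167/4096 − (7/4) = -7001/4096.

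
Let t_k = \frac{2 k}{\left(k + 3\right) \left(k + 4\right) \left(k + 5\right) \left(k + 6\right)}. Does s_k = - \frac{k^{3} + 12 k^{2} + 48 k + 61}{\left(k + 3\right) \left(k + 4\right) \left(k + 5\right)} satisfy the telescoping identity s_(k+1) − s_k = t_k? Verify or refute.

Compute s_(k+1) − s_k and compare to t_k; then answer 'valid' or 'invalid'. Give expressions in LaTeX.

s_(k+1) = (-48*k - (k + 1)**3 - 12*(k + 1)**2 - 109)/((k + 4)*(k + 5)*(k + 6))
s_(k+1) − s_k = 2*k/(k**4 + 18*k**3 + 119*k**2 + 342*k + 360)
(s_(k+1) − s_k) − t_k = 0

Valid: the claim telescopes to t_k.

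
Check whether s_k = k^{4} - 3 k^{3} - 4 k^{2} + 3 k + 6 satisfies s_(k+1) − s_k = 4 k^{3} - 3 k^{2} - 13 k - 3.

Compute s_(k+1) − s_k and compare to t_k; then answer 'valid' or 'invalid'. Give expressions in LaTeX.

valid; difference matches t_k

s_(k+1) = k**4 + k**3 - 7*k**2 - 10*k + 3
s_(k+1) − s_k = 4*k**3 - 3*k**2 - 13*k - 3
(s_(k+1) − s_k) − t_k = 0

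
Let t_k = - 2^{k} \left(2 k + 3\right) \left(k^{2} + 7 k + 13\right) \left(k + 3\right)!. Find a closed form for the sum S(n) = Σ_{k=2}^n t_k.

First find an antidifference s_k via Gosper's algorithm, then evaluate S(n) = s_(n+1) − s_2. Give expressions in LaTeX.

The ratio is 2*(k + 4)*(2*k + 5)*(7*k + (k + 1)**2 + 20)/((2*k + 3)*(k**2 + 7*k + 13)).
Take A(k)=2*k + 8, B(k)=1, C(k)=k**3 + 17*k**2/2 + 47*k/2 + 39/2.
f must satisfy (2*k + 8)·f(k+1) − (1)·f(k) = k**3 + 17*k**2/2 + 47*k/2 + 39/2.
Degrees (1,0,3) ⇒ d ≤ 2.
Solve for f: f(k) = (k**2 + 3*k + 1)/2 (degree 2 ≤ 2).
Certificate R = B(k−1)f/C = (k**2 + 3*k + 1)/((2*k + 3)*(k**2 + 7*k + 13)) gives s_k = -2**k*(k**2 + 3*k + 1)*factorial(k + 3).
Δs = -2**k*(2*k + 3)*(k**2 + 7*k + 13)*factorial(k + 3), as required.
s_(n+1) = -2**(n + 1)*(n**2 + 5*n + 5)*factorial(n + 4) and s_(2) = -5280, so S(n) = -2*2**n*n**2*factorial(n + 4) - 10*2**n*n*factorial(n + 4) - 10*2**n*factorial(n + 4) + 5280.

S(n) = - 2 \cdot 2^{n} n^{2} \left(n + 4\right)! - 10 \cdot 2^{n} n \left(n + 4\right)! - 10 \cdot 2^{n} \left(n + 4\right)! + 5280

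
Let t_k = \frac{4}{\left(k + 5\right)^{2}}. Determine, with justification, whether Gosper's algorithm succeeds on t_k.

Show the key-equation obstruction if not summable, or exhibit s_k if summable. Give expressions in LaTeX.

No — the linear system for f has no solution.

Ratio r(k) = (k + 5)**2/(k + 6)**2.
Normal form (A,B,C) = (k**2 + 10*k + 25, k**2 + 12*k + 36, 1).
f must satisfy (k**2 + 10*k + 25)·f(k+1) − (k**2 + 10*k + 25)·f(k) = 1.
deg f ≤ 0 (via 2,2,0).
f = c0 ⇒ A·f(k+1) − B(k−1)·f(k) − C = -1. The system {-1 = 0} is inconsistent; no antidifference.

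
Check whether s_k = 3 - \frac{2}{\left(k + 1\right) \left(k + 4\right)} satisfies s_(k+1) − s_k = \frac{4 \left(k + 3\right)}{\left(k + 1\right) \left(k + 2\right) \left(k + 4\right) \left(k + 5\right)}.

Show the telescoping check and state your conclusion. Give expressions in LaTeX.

Valid — Δs_k = t_k.

s_(k+1) = 3 - 2/((k + 2)*(k + 5))
s_(k+1) − s_k = 4*(k + 3)/(k**4 + 12*k**3 + 49*k**2 + 78*k + 40)
(s_(k+1) − s_k) − t_k = 0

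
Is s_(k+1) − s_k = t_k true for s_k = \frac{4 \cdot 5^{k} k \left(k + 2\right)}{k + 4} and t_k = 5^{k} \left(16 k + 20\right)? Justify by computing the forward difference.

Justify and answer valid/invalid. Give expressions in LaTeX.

Invalid: residual \frac{32 \cdot 5^{k} \left(- k^{2} - 5 k - 5\right)}{k^{2} + 9 k + 20} ≠ 0.

s_(k+1) = 20*5**k*(k + 1)*(k + 3)/(k + 5)
s_(k+1) − s_k = 5**k*(16*k**3 + 132*k**2 + 340*k + 240)/(k**2 + 9*k + 20)
(s_(k+1) − s_k) − t_k = 32*5**k*(-k**2 - 5*k - 5)/(k**2 + 9*k + 20)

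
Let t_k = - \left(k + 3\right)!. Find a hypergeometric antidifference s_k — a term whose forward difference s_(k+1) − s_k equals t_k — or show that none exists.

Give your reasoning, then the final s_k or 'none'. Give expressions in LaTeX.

no hypergeometric antidifference exists

t_(k+1)/t_k = k + 4.
Gosper form: A/B · C(k+1)/C(k) with A=k + 4, B=1, C=1.
f must satisfy (k + 4)·f(k+1) − (1)·f(k) = 1.
From deg A=1, deg B=0, deg C=0: d=-1.
deg f ≤ -1 is impossible — no certificate.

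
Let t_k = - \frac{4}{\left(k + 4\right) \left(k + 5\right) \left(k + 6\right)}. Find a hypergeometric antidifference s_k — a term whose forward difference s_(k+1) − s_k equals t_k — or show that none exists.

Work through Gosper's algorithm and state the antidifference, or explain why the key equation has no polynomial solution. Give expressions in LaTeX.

Compute t_(k+1)/t_k: get (k + 4)/(k + 7).
Gosper form: A/B · C(k+1)/C(k) with A=k + 4, B=k + 7, C=1.
Set up (k + 4)·f(k+1) − (k + 6)·f(k) − (1) = 0.
deg f ≤ 2 (via 1,1,0).
Match coefficients ⇒ f(k) = k*(k + 9)/40.
Certificate R = B(k−1)f/C = k*(k + 6)*(k + 9)/40 gives s_k = k*(-k - 9)/(10*(k + 4)*(k + 5)).
Verify: -4/(k**3 + 15*k**2 + 74*k + 120) matches t_k.

s_k = \frac{k \left(- k - 9\right)}{10 \left(k + 4\right) \left(k + 5\right)}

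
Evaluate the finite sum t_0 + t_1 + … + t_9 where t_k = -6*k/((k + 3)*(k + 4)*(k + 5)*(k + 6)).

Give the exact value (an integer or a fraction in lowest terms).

Step 1: r(k) = (k + 1)*(k + 3)/(k*(k + 7)).
Normal form (A,B,C) = (k + 3, k + 7, k).
Solve (k + 3)·f(k+1) − (k + 6)·f(k) = k.
Bound: deg f ≤ 3.
A polynomial solution: f(k) = k*(k - 1)*(k + 13)/120.
Certificate R = B(k−1)f/C = (k - 1)*(k + 6)*(k + 13)/120 gives s_k = k*(-k**2 - 12*k + 13)/(20*(k + 3)*(k + 4)*(k + 5)).
Δs = -6*k/(k**4 + 18*k**3 + 119*k**2 + 342*k + 360), as required.
Σ_(k=0)^(9) t_k = s_(10) − s_(0) = -69/1820 − (0) = -69/1820.

Σ = -69/1820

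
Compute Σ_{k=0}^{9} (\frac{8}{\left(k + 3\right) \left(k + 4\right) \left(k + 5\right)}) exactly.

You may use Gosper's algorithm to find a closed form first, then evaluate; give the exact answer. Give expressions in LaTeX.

Σ = 85/273

Ratio r(k) = (k + 3)/(k + 6).
Take A(k)=k + 3, B(k)=k + 6, C(k)=1.
Solve (k + 3)·f(k+1) − (k + 5)·f(k) = 1.
From deg A=1, deg B=1, deg C=0: d=2.
Match coefficients ⇒ f(k) = k*(k + 7)/24.
So s_k = (B(k−1)f/C)·t_k = (k*(k + 5)*(k + 7)/24)·t_k = k*(k + 7)/(3*(k + 3)*(k + 4)).
Δs = 8/(k**3 + 12*k**2 + 47*k + 60), as required.
Sum = s_(10) − s_(0); s_(10) = 85/273, s_(0) = 0 ⇒ 85/273.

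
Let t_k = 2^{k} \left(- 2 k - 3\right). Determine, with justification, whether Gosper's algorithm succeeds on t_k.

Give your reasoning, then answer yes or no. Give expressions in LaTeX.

t_(k+1)/t_k = 2*(2*k + 5)/(2*k + 3).
Normal form (A,B,C) = (2, 1, k + 3/2).
Solve (2)·f(k+1) − (1)·f(k) = k + 3/2.
From deg A=0, deg B=0, deg C=1: d=1.
Solve for f: f(k) = (2*k - 1)/2 (degree 1 ≤ 1).
R(k) = B(k−1)·f(k)/C(k) = (2*k - 1)/(2*k + 3); s_k = R·t_k = 2**k*(1 - 2*k).
Verify: 2**k*(-2*k - 3) matches t_k.

Yes. s_k = 2^{k} \left(1 - 2 k\right).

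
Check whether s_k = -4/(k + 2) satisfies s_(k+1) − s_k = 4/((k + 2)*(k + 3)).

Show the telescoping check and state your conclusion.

Valid: the claim telescopes to t_k.

s_(k+1) = -4/(k + 3)
s_(k+1) − s_k = 4/((k + 2)*(k + 3))
(s_(k+1) − s_k) − t_k = 0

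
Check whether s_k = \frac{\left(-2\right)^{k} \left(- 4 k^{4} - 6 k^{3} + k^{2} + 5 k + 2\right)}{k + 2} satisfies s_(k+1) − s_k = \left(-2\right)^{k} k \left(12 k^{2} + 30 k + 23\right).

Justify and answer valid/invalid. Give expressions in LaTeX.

s_(k+1) = 2*(-2)**k*(4*k**4 + 22*k**3 + 41*k**2 + 27*k + 2)/(k + 3)
s_(k+1) − s_k = (-2)**k*(12*k**5 + 78*k**4 + 187*k**3 + 210*k**2 + 95*k + 2)/(k**2 + 5*k + 6)
(s_(k+1) − s_k) − t_k = (-2)**k*(-12*k**4 - 58*k**3 - 85*k**2 - 43*k + 2)/(k**2 + 5*k + 6)

Invalid: residual \frac{\left(-2\right)^{k} \left(- 12 k^{4} - 58 k^{3} - 85 k^{2} - 43 k + 2\right)}{k^{2} + 5 k + 6} ≠ 0.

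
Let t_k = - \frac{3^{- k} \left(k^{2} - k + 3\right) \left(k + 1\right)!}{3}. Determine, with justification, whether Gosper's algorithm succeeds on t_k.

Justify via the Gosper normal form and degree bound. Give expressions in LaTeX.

Yes. s_k = - 3^{- k} \left(k - 1\right) \left(k + 1\right)!.

Step 1: r(k) = (k + 2)*(-k + (k + 1)**2 + 2)/(3*(k**2 - k + 3)).
So A=k/3 + 2/3 and B=1, with C=k**2 - k + 3.
Set up (k/3 + 2/3)·f(k+1) − (1)·f(k) − (k**2 - k + 3) = 0.
Degrees (1,0,2) ⇒ d ≤ 1.
Coefficient equations give f(k) = 3*(k - 1).
Get s_k = R·t_k = -(k - 1)*factorial(k + 1)/3**k with R(k) = B(k−1)f(k)/C(k) = 3*(k - 1)/(k**2 - k + 3).
Check: Δs_k = -(k**2 - k + 3)*factorial(k + 1)/(3*3**k). ✓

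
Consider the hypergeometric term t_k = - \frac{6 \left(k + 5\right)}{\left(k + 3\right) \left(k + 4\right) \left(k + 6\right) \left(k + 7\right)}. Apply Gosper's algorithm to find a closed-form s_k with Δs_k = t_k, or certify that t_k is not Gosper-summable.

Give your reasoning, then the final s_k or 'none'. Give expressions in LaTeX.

r(k) = (k + 3)*(k + 6)**2/((k + 5)**2*(k + 8)) after simplifying.
Take A(k)=k + 3, B(k)=k + 8, C(k)=k**2 + 10*k + 25.
Need (k + 3)·f(k+1) − (k + 7)·f(k) = k**2 + 10*k + 25.
Bound: deg f ≤ 4.
Solve for f: f(k) = k*(k + 4)*(k + 5)*(k + 9)/36 (degree 4 ≤ 4).
R(k) = B(k−1)·f(k)/C(k) = k*(k + 4)*(k + 7)*(k + 9)/(36*(k + 5)); s_k = R·t_k = k*(-k - 9)/(6*(k**2 + 9*k + 18)).
Verify: 6*(-k - 5)/(k**4 + 20*k**3 + 145*k**2 + 450*k + 504) matches t_k.

s_k = \frac{k \left(- k - 9\right)}{6 \left(k^{2} + 9 k + 18\right)}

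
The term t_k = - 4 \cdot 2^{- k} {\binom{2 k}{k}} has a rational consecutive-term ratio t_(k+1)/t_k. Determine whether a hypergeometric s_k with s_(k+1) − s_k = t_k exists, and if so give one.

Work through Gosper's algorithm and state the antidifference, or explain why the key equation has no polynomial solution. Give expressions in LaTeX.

r(k) = (2*k + 1)/(k + 1) after simplifying.
Factor: A=2*k + 1; B=k + 1; C=1.
Key eq: (2*k + 1)·f(k+1) = (k)·f(k) + (1).
d = -1 from the (1,1,0) case.
Negative degree bound (-1): no f exists, t_k not Gosper-summable.

none — t_k is not Gosper-summable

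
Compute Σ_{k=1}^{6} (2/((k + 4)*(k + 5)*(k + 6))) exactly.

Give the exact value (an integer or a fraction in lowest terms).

Compute t_(k+1)/t_k: get (k + 4)/(k + 7).
Factor: A=k + 4; B=k + 7; C=1.
Need (k + 4)·f(k+1) − (k + 6)·f(k) = 1.
deg f ≤ 2 (via 1,1,0).
Match coefficients ⇒ f(k) = k*(k + 9)/40.
Then R = B(k−1)f/C = k*(k + 6)*(k + 9)/40, so s_k = R(k)·t_k = k*(k + 9)/(20*(k + 4)*(k + 5)).
s_(k+1) − s_k = 2/(k**3 + 15*k**2 + 74*k + 120) = t_k.
Sum = s_(7) − s_(1); s_(7) = 7/165, s_(1) = 1/60 ⇒ 17/660.

Σ = 17/660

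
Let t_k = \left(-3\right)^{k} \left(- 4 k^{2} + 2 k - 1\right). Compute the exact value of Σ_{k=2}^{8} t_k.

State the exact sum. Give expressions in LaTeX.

Σ = -1259721

The ratio is 3*(2*k - 4*(k + 1)**2 + 1)/(4*k**2 - 2*k + 1).
So A=-3 and B=1, with C=k**2 - k/2 + 1/4.
Set up (-3)·f(k+1) − (1)·f(k) − (k**2 - k/2 + 1/4) = 0.
Bound: deg f ≤ 2.
Match coefficients ⇒ f(k) = -(k - 1)**2/4.
Get s_k = R·t_k = (-3)**k*(k**2 - 2*k + 1) with R(k) = B(k−1)f(k)/C(k) = -(k - 1)**2/(4*k**2 - 2*k + 1).
Δs = (-3)**k*(-4*k**2 + 2*k - 1), as required.
Σ_(k=2)^(8) t_k = s_(9) − s_(2) = -1259712 − (9) = -1259721.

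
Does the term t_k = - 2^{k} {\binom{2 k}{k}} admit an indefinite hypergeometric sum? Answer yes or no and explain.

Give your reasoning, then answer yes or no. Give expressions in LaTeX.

No. Not Gosper-summable.

t_(k+1)/t_k = 4*(2*k + 1)/(k + 1).
So A=8*k + 4 and B=k + 1, with C=1.
Solve (8*k + 4)·f(k+1) − (k)·f(k) = 1.
deg f ≤ -1 (via 1,1,0).
deg f ≤ -1 is impossible — no certificate.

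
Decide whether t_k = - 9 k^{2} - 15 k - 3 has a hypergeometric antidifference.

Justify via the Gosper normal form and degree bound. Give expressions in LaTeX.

r(k) = (3*k**2 + 11*k + 9)/(3*k**2 + 5*k + 1) after simplifying.
Gosper form: A/B · C(k+1)/C(k) with A=1, B=1, C=k**2 + 5*k/3 + 1/3.
Solve (1)·f(k+1) − (1)·f(k) = k**2 + 5*k/3 + 1/3.
deg f ≤ 3 (via 0,0,2).
Match coefficients ⇒ f(k) = k*(k**2 + k - 1)/3.
Certificate R = B(k−1)f/C = k*(k**2 + k - 1)/(3*k**2 + 5*k + 1) gives s_k = 3*k*(-k**2 - k + 1).
s_(k+1) − s_k = -9*k**2 - 15*k - 3 = t_k.

Yes. s_k = 3 k \left(- k^{2} - k + 1\right).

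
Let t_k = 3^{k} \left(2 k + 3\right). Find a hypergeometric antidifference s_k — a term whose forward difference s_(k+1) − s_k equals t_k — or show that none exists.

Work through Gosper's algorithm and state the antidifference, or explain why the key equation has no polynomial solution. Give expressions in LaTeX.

s_k = 3^{k} k

Compute t_(k+1)/t_k: get 3*(2*k + 5)/(2*k + 3).
So A=3 and B=1, with C=k + 3/2.
Need (3)·f(k+1) − (1)·f(k) = k + 3/2.
Degrees (0,0,1) ⇒ d ≤ 1.
A polynomial solution: f(k) = k/2.
So s_k = (B(k−1)f/C)·t_k = (k/(2*k + 3))·t_k = 3**k*k.
Δs = 3**k*(2*k + 3), as required.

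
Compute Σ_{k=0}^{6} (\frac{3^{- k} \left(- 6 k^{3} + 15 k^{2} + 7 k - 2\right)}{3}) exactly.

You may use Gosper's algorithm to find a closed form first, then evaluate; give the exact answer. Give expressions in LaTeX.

Step 1: r(k) = (6*k**3 + 3*k**2 - 19*k - 14)/(3*(6*k**3 - 15*k**2 - 7*k + 2)).
So A=1/3 and B=1, with C=k**3 - 5*k**2/2 - 7*k/6 + 1/3.
Need (1/3)·f(k+1) − (1)·f(k) = k**3 - 5*k**2/2 - 7*k/6 + 1/3.
deg f ≤ 3 (via 0,0,3).
Coefficient equations give f(k) = -k*(3*k**2 - 3*k - 2)/2.
Then R = B(k−1)f/C = -3*k*(3*k**2 - 3*k - 2)/(6*k**3 - 15*k**2 - 7*k + 2), so s_k = R(k)·t_k = k*(3*k**2 - 3*k - 2)/3**k.
Δs = (-6*k**3 + 15*k**2 + 7*k - 2)/(3*3**k), as required.
Σ_(k=0)^(6) t_k = s_(7) − s_(0) = 868/2187 − (0) = 868/2187.

Σ = 868/2187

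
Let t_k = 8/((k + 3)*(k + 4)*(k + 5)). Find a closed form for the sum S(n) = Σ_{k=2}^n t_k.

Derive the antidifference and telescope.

S(n) = 2*(n**2 + 9*n - 10)/(15*(n**2 + 9*n + 20))

r(k) = (k + 3)/(k + 6) after simplifying.
So A=k + 3 and B=k + 6, with C=1.
Key eq: (k + 3)·f(k+1) = (k + 5)·f(k) + (1).
d = 2 from the (1,1,0) case.
Match coefficients ⇒ f(k) = k*(k + 7)/24.
Certificate R = B(k−1)f/C = k*(k + 5)*(k + 7)/24 gives s_k = k*(k + 7)/(3*(k + 3)*(k + 4)).
Δs = 8/(k**3 + 12*k**2 + 47*k + 60), as required.
s_(n+1) = (n**2 + 9*n + 8)/(3*(n**2 + 9*n + 20)) and s_(2) = 1/5, so S(n) = 2*(n**2 + 9*n - 10)/(15*(n**2 + 9*n + 20)).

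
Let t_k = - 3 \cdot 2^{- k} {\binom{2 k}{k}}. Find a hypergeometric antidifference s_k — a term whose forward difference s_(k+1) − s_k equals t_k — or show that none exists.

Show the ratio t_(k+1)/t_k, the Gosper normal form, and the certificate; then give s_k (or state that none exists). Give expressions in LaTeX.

Ratio r(k) = (2*k + 1)/(k + 1).
So A=2*k + 1 and B=k + 1, with C=1.
f must satisfy (2*k + 1)·f(k+1) − (k)·f(k) = 1.
Bound: deg f ≤ -1.
Bound -1 < 0, so the key equation has no polynomial solution.

none — t_k is not Gosper-summable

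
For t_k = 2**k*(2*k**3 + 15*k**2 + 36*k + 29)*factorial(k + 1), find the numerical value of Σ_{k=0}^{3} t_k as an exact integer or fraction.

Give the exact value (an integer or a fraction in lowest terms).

Σ = 67197

r(k) = 2*(2*k**4 + 25*k**3 + 114*k**2 + 226*k + 164)/(2*k**3 + 15*k**2 + 36*k + 29) after simplifying.
Gosper form: A/B · C(k+1)/C(k) with A=2*k + 4, B=1, C=k**3 + 15*k**2/2 + 18*k + 29/2.
f must satisfy (2*k + 4)·f(k+1) − (1)·f(k) = k**3 + 15*k**2/2 + 18*k + 29/2.
deg f ≤ 2 (via 1,0,3).
Solve for f: f(k) = (k + 1)*(k + 3)/2 (degree 2 ≤ 2).
So s_k = (B(k−1)f/C)·t_k = ((k + 1)*(k + 3)/(2*k**3 + 15*k**2 + 36*k + 29))·t_k = 2**k*(k + 1)*(k + 3)*factorial(k + 1).
Check: Δs_k = 2**k*(2*k**3 + 15*k**2 + 36*k + 29)*factorial(k + 1). ✓
Evaluate s at k=4 and k=0: 67200 and 3; difference 67197.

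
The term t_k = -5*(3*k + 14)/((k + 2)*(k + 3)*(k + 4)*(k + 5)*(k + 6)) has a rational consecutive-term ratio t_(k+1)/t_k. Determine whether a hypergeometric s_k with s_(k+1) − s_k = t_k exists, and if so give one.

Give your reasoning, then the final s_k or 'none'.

t_(k+1)/t_k = (k + 2)*(3*k + 17)/((k + 7)*(3*k + 14)).
Factor: A=k + 2; B=k + 7; C=k + 14/3.
Set up (k + 2)·f(k+1) − (k + 6)·f(k) − (k + 14/3) = 0.
From deg A=1, deg B=1, deg C=1: d=4.
Solve for f: f(k) = k*(k + 4)*(k**2 + 10*k + 31)/90 (degree 4 ≤ 4).
Then R = B(k−1)f/C = k*(k + 4)*(k + 6)*(k**2 + 10*k + 31)/(30*(3*k + 14)), so s_k = R(k)·t_k = k*(-k**2 - 10*k - 31)/(6*(k**3 + 10*k**2 + 31*k + 30)).
Verify: 5*(-3*k - 14)/(k**5 + 20*k**4 + 155*k**3 + 580*k**2 + 1044*k + 720) matches t_k.

s_k = k*(-k**2 - 10*k - 31)/(6*(k**3 + 10*k**2 + 31*k + 30))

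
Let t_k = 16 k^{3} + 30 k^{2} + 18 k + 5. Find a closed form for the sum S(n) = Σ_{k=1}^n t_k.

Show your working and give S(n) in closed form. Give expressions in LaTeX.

The ratio is (16*k**3 + 78*k**2 + 126*k + 69)/(16*k**3 + 30*k**2 + 18*k + 5).
Gosper form: A/B · C(k+1)/C(k) with A=1, B=1, C=k**3 + 15*k**2/8 + 9*k/8 + 5/16.
Solve (1)·f(k+1) − (1)·f(k) = k**3 + 15*k**2/8 + 9*k/8 + 5/16.
deg f ≤ 4 (via 0,0,3).
Solving with deg f ≤ 4: f(k) = k*(4*k**3 + 2*k**2 - 2*k + 1)/16.
Get s_k = R·t_k = k*(4*k**3 + 2*k**2 - 2*k + 1) with R(k) = B(k−1)f(k)/C(k) = k*(4*k**3 + 2*k**2 - 2*k + 1)/(16*k**3 + 30*k**2 + 18*k + 5).
Verify: 16*k**3 + 30*k**2 + 18*k + 5 matches t_k.
Σ_(k=1)^n t_k = s_(n+1) − s_(1) = (4*n**4 + 18*n**3 + 28*n**2 + 19*n + 5) − (5), i.e. n*(4*n**3 + 18*n**2 + 28*n + 19).

S(n) = n \left(4 n^{3} + 18 n^{2} + 28 n + 19\right)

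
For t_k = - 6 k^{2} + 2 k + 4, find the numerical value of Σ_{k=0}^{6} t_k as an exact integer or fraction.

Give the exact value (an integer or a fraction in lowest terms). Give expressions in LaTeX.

r(k) = k*(3*k + 5)/(3*k**2 - k - 2) after simplifying.
Gosper form: A/B · C(k+1)/C(k) with A=1, B=1, C=k**2 - k/3 - 2/3.
Need (1)·f(k+1) − (1)·f(k) = k**2 - k/3 - 2/3.
deg f ≤ 3 (via 0,0,2).
A polynomial solution: f(k) = k*(k**2 - 2*k - 1)/3.
So s_k = (B(k−1)f/C)·t_k = (k*(k**2 - 2*k - 1)/((k - 1)*(3*k + 2)))·t_k = 2*k*(-k**2 + 2*k + 1).
Verify: -6*k**2 + 2*k + 4 matches t_k.
Evaluate s at k=7 and k=0: -476 and 0; difference -476.

Σ = -476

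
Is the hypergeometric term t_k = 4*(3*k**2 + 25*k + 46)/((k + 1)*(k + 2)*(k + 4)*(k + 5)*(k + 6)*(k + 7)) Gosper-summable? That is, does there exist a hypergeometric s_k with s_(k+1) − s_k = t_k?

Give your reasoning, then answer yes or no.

Yes. s_k = k*(k**2 + 11*k + 34)/(6*(k**3 + 11*k**2 + 34*k + 24)).

Compute t_(k+1)/t_k: get (k + 1)*(k + 4)*(25*k + 3*(k + 1)**2 + 71)/((k + 3)*(k + 8)*(3*k**2 + 25*k + 46)).
So A=k + 1 and B=k + 8, with C=k**3 + 34*k**2/3 + 121*k/3 + 46.
Set up (k + 1)·f(k+1) − (k + 7)·f(k) − (k**3 + 34*k**2/3 + 121*k/3 + 46) = 0.
From deg A=1, deg B=1, deg C=3: d=6.
A polynomial solution: f(k) = k*(k + 2)*(k + 3)*(k + 5)*(k**2 + 11*k + 34)/72.
R(k) = B(k−1)·f(k)/C(k) = k*(k + 2)*(k + 5)*(k + 7)*(k**2 + 11*k + 34)/(24*(3*k**2 + 25*k + 46)); s_k = R·t_k = k*(k**2 + 11*k + 34)/(6*(k**3 + 11*k**2 + 34*k + 24)).
Check: Δs_k = 4*(3*k**2 + 25*k + 46)/(k**6 + 25*k**5 + 247*k**4 + 1219*k**3 + 3112*k**2 + 3796*k + 1680). ✓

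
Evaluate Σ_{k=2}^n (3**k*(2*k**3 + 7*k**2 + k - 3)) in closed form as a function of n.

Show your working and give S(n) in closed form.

S(n) = 3*3**n*n**3 + 6*3**n*n**2 - 3*3**n - 18

t_(k+1)/t_k = 3*(2*k**3 + 13*k**2 + 21*k + 7)/(2*k**3 + 7*k**2 + k - 3).
Normal form (A,B,C) = (3, 1, k**3 + 7*k**2/2 + k/2 - 3/2).
f must satisfy (3)·f(k+1) − (1)·f(k) = k**3 + 7*k**2/2 + k/2 - 3/2.
Bound: deg f ≤ 3.
Match coefficients ⇒ f(k) = k*(k**2 - k - 1)/2.
Then R = B(k−1)f/C = k*(k**2 - k - 1)/(2*k**3 + 7*k**2 + k - 3), so s_k = R(k)·t_k = 3**k*k*(k**2 - k - 1).
s_(k+1) − s_k = 3**k*(2*k**3 + 7*k**2 + k - 3) = t_k.
Telescope: S(n) = s_(n+1) − s_(2) = 3**(n + 1)*(n**3 + 2*n**2 - 1) − (18) = 3*3**n*n**3 + 6*3**n*n**2 - 3*3**n - 18.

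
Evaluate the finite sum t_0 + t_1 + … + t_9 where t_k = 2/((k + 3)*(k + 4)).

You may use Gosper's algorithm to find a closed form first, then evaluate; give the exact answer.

Ratio r(k) = (k + 3)/(k + 5).
A = k + 3, B = k + 5, C = 1.
Need (k + 3)·f(k+1) − (k + 4)·f(k) = 1.
From deg A=1, deg B=1, deg C=0: d=1.
Solving with deg f ≤ 1: f(k) = k/3.
So s_k = (B(k−1)f/C)·t_k = (k*(k + 4)/3)·t_k = 2*k/(3*(k + 3)).
Verify: 2/(k**2 + 7*k + 12) matches t_k.
Σ_(k=0)^(9) t_k = s_(10) − s_(0) = 20/39 − (0) = 20/39.

Σ = 20/39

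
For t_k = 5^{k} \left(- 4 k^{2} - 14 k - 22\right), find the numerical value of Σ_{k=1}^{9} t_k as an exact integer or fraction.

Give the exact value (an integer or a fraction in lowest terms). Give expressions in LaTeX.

Σ = -1103515600

Compute t_(k+1)/t_k: get 5*(2*k**2 + 11*k + 20)/(2*k**2 + 7*k + 11).
So A=5 and B=1, with C=k**2 + 7*k/2 + 11/2.
Need (5)·f(k+1) − (1)·f(k) = k**2 + 7*k/2 + 11/2.
From deg A=0, deg B=0, deg C=2: d=2.
Solve for f: f(k) = (k**2 + k + 3)/4 (degree 2 ≤ 2).
Then R = B(k−1)f/C = (k**2 + k + 3)/(2*(2*k**2 + 7*k + 11)), so s_k = R(k)·t_k = 5**k*(-k**2 - k - 3).
Δs = 5**k*(-4*k**2 - 14*k - 22), as required.
Σ_(k=1)^(9) t_k = s_(10) − s_(1) = -1103515625 − (-25) = -1103515600.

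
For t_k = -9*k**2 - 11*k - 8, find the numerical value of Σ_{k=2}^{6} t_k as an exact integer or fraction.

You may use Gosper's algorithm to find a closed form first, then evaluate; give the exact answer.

Σ = -1070

Step 1: r(k) = (9*k**2 + 29*k + 28)/(9*k**2 + 11*k + 8).
Factor: A=1; B=1; C=k**2 + 11*k/9 + 8/9.
Need (1)·f(k+1) − (1)·f(k) = k**2 + 11*k/9 + 8/9.
d = 3 from the (0,0,2) case.
Coefficient equations give f(k) = k*(3*k**2 + k + 4)/9.
R(k) = B(k−1)·f(k)/C(k) = k*(3*k**2 + k + 4)/(9*k**2 + 11*k + 8); s_k = R·t_k = k*(-3*k**2 - k - 4).
Δs = -9*k**2 - 11*k - 8, as required.
Telescoping: Σ = s_(7) − s_(2) = -1106 − (-36) = -1070.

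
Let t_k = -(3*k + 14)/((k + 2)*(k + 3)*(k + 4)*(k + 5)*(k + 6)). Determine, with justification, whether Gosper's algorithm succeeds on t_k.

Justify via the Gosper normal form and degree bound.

r(k) = (k + 2)*(3*k + 17)/((k + 7)*(3*k + 14)) after simplifying.
So A=k + 2 and B=k + 7, with C=k + 14/3.
Need (k + 2)·f(k+1) − (k + 6)·f(k) = k + 14/3.
Bound: deg f ≤ 4.
Solving with deg f ≤ 4: f(k) = k*(k + 4)*(k**2 + 10*k + 31)/90.
Get s_k = R·t_k = k*(-k**2 - 10*k - 31)/(30*(k**3 + 10*k**2 + 31*k + 30)) with R(k) = B(k−1)f(k)/C(k) = k*(k + 4)*(k + 6)*(k**2 + 10*k + 31)/(30*(3*k + 14)).
Δs = (-3*k - 14)/(k**5 + 20*k**4 + 155*k**3 + 580*k**2 + 1044*k + 720), as required.

Yes. s_k = k*(-k**2 - 10*k - 31)/(30*(k**3 + 10*k**2 + 31*k + 30)).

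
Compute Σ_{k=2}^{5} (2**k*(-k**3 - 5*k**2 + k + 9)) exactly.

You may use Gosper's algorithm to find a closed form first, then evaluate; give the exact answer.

r(k) = 2*(k**3 + 8*k**2 + 12*k - 4)/(k**3 + 5*k**2 - k - 9) after simplifying.
Take A(k)=2, B(k)=1, C(k)=k**3 + 5*k**2 - k - 9.
Need (2)·f(k+1) − (1)·f(k) = k**3 + 5*k**2 - k - 9.
d = 3 from the (0,0,3) case.
A polynomial solution: f(k) = k**3 - k**2 - 3*k - 3.
Get s_k = R·t_k = 2**k*(-k**3 + k**2 + 3*k + 3) with R(k) = B(k−1)f(k)/C(k) = (k**3 - k**2 - 3*k - 3)/(k**3 + 5*k**2 - k - 9).
Δs = 2**k*(-k**3 - 5*k**2 + k + 9), as required.
Σ_(k=2)^(5) t_k = s_(6) − s_(2) = -10176 − (20) = -10196.

Σ = -10196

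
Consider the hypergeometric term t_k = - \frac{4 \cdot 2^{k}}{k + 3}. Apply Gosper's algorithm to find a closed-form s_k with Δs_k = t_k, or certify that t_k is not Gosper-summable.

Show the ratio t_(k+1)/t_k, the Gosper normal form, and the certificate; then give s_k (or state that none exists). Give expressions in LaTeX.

no hypergeometric antidifference exists

t_(k+1)/t_k = 2*(k + 3)/(k + 4).
So A=2*k + 6 and B=k + 4, with C=1.
Key eq: (2*k + 6)·f(k+1) = (k + 3)·f(k) + (1).
Degrees (1,1,0) ⇒ d ≤ -1.
d = -1 < 0 ⇒ no nonzero polynomial f; not summable.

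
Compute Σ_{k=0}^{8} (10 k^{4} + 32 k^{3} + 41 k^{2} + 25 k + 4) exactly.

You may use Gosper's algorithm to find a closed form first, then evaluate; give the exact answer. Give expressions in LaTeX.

Σ = 138492

t_(k+1)/t_k = (10*k**4 + 72*k**3 + 197*k**2 + 243*k + 112)/(10*k**4 + 32*k**3 + 41*k**2 + 25*k + 4).
Factor: A=1; B=1; C=k**4 + 16*k**3/5 + 41*k**2/10 + 5*k/2 + 2/5.
Set up (1)·f(k+1) − (1)·f(k) − (k**4 + 16*k**3/5 + 41*k**2/10 + 5*k/2 + 2/5) = 0.
Degrees (0,0,4) ⇒ d ≤ 5.
Match coefficients ⇒ f(k) = k*(2*k**4 + 3*k**3 + k**2 - 2)/10.
Get s_k = R·t_k = k*(2*k**4 + 3*k**3 + k**2 - 2) with R(k) = B(k−1)f(k)/C(k) = k*(2*k**4 + 3*k**3 + k**2 - 2)/(10*k**4 + 32*k**3 + 41*k**2 + 25*k + 4).
Δs = 10*k**4 + 32*k**3 + 41*k**2 + 25*k + 4, as required.
Telescoping: Σ = s_(9) − s_(0) = 138492 − (0) = 138492.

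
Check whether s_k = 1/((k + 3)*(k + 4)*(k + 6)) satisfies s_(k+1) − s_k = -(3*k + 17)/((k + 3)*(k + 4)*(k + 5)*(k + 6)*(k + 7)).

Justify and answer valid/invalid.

s_(k+1) = 1/((k + 4)*(k + 5)*(k + 7))
s_(k+1) − s_k = ((k + 3)*(k + 6) - (k + 5)*(k + 7))/((k + 3)*(k + 4)*(k + 5)*(k + 6)*(k + 7))
(s_(k+1) − s_k) − t_k = 0

Valid: the claim telescopes to t_k.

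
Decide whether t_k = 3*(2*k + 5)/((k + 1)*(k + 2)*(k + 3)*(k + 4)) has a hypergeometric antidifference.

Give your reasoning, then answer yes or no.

Ratio r(k) = (k + 1)*(2*k + 7)/((k + 5)*(2*k + 5)).
So A=k + 1 and B=k + 5, with C=k + 5/2.
f must satisfy (k + 1)·f(k+1) − (k + 4)·f(k) = k + 5/2.
Bound: deg f ≤ 3.
Coefficient equations give f(k) = k*(k + 2)*(k + 4)/6.
Certificate R = B(k−1)f/C = k*(k + 2)*(k + 4)**2/(3*(2*k + 5)) gives s_k = k*(k + 4)/(k**2 + 4*k + 3).
s_(k+1) − s_k = 3*(2*k + 5)/(k**4 + 10*k**3 + 35*k**2 + 50*k + 24) = t_k.

Yes. s_k = k*(k + 4)/(k**2 + 4*k + 3).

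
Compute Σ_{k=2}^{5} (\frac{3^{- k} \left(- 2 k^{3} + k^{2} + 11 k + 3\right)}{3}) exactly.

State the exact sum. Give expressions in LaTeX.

Σ = -92/729

Step 1: r(k) = (2*k**3 + 5*k**2 - 7*k - 13)/(3*(2*k**3 - k**2 - 11*k - 3)).
Normal form (A,B,C) = (1/3, 1, k**3 - k**2/2 - 11*k/2 - 3/2).
Need (1/3)·f(k+1) − (1)·f(k) = k**3 - k**2/2 - 11*k/2 - 3/2.
d = 3 from the (0,0,3) case.
Solving with deg f ≤ 3: f(k) = -3*(k + 2)*(k**2 - k - 1)/2.
Certificate R = B(k−1)f/C = -3*(k + 2)*(k**2 - k - 1)/(2*k**3 - k**2 - 11*k - 3) gives s_k = (k**3 + k**2 - 3*k - 2)/3**k.
s_(k+1) − s_k = (-2*k**3 + k**2 + 11*k + 3)/(3*3**k) = t_k.
Telescoping: Σ = s_(6) − s_(2) = 232/729 − (4/9) = -92/729.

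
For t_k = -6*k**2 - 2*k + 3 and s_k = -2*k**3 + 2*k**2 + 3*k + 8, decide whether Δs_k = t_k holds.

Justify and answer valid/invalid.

valid (s_(k+1) − s_k reduces to t_k)

s_(k+1) = -2*k**3 - 4*k**2 + k + 11
s_(k+1) − s_k = -6*k**2 - 2*k + 3
(s_(k+1) − s_k) − t_k = 0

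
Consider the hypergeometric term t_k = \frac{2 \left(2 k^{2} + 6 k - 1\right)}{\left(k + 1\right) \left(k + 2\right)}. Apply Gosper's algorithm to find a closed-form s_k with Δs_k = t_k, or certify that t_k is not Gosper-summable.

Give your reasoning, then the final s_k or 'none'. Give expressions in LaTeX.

Ratio r(k) = (k + 1)*(6*k + 2*(k + 1)**2 + 5)/((k + 3)*(2*k**2 + 6*k - 1)).
Normal form (A,B,C) = (k + 1, k + 3, k**2 + 3*k - 1/2).
Need (k + 1)·f(k+1) − (k + 2)·f(k) = k**2 + 3*k - 1/2.
deg f ≤ 2 (via 1,1,2).
Solving with deg f ≤ 2: f(k) = k*(2*k - 3)/2.
Then R = B(k−1)f/C = k*(k + 2)*(2*k - 3)/(2*k**2 + 6*k - 1), so s_k = R(k)·t_k = 2*k*(2*k - 3)/(k + 1).
s_(k+1) − s_k = 2*(2*k**2 + 6*k - 1)/(k**2 + 3*k + 2) = t_k.

s_k = \frac{2 k \left(2 k - 3\right)}{k + 1}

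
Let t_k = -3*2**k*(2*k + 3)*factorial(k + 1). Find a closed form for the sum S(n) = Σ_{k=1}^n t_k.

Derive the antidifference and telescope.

S(n) = -6*2**n*factorial(n + 2) + 12

The ratio is 2*(k + 2)*(2*k + 5)/(2*k + 3).
A = 2*k + 4, B = 1, C = k + 3/2.
Set up (2*k + 4)·f(k+1) − (1)·f(k) − (k + 3/2) = 0.
d = 0 from the (1,0,1) case.
Solving with deg f ≤ 0: f(k) = 1/2.
R(k) = B(k−1)·f(k)/C(k) = 1/(2*k + 3); s_k = R·t_k = -3*2**k*factorial(k + 1).
Δs = -3*2**k*(2*k + 3)*factorial(k + 1), as required.
Evaluate: s_(n+1) = -6*2**n*factorial(n + 2); subtract s_(1) = -12 ⇒ S(n) = -6*2**n*factorial(n + 2) + 12.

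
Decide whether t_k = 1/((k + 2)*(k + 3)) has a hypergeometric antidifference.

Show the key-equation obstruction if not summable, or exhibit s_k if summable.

The ratio is (k + 2)/(k + 4).
So A=k + 2 and B=k + 4, with C=1.
Key eq: (k + 2)·f(k+1) = (k + 3)·f(k) + (1).
Bound: deg f ≤ 1.
Solve for f: f(k) = k/2 (degree 1 ≤ 1).
Certificate R = B(k−1)f/C = k*(k + 3)/2 gives s_k = k/(2*(k + 2)).
Verify: 1/(k**2 + 5*k + 6) matches t_k.

Yes. s_k = k/(2*(k + 2)).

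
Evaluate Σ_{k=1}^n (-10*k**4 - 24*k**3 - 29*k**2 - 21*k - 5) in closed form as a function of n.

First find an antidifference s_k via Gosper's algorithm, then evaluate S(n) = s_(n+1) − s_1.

The ratio is (10*k**4 + 64*k**3 + 161*k**2 + 191*k + 89)/(10*k**4 + 24*k**3 + 29*k**2 + 21*k + 5).
Factor: A=1; B=1; C=k**4 + 12*k**3/5 + 29*k**2/10 + 21*k/10 + 1/2.
Need (1)·f(k+1) − (1)·f(k) = k**4 + 12*k**3/5 + 29*k**2/10 + 21*k/10 + 1/2.
Degrees (0,0,4) ⇒ d ≤ 5.
A polynomial solution: f(k) = k*(2*k**4 + k**3 + k**2 + 2*k - 1)/10.
Certificate R = B(k−1)f/C = k*(2*k**4 + k**3 + k**2 + 2*k - 1)/(10*k**4 + 24*k**3 + 29*k**2 + 21*k + 5) gives s_k = k*(-2*k**4 - k**3 - k**2 - 2*k + 1).
Check: Δs_k = -10*k**4 - 24*k**3 - 29*k**2 - 21*k - 5. ✓
Σ_(k=1)^n t_k = s_(n+1) − s_(1) = (-2*n**5 - 11*n**4 - 25*n**3 - 31*n**2 - 20*n - 5) − (-5), i.e. n*(-2*n**4 - 11*n**3 - 25*n**2 - 31*n - 20).

S(n) = n*(-2*n**4 - 11*n**3 - 25*n**2 - 31*n - 20)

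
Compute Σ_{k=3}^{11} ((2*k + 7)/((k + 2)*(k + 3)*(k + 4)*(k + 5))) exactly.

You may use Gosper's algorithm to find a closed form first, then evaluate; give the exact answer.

Σ = 27/1120

Step 1: r(k) = (k + 2)*(2*k + 9)/((k + 6)*(2*k + 7)).
Normal form (A,B,C) = (k + 2, k + 6, k + 7/2).
f must satisfy (k + 2)·f(k+1) − (k + 5)·f(k) = k + 7/2.
deg f ≤ 3 (via 1,1,1).
Solve for f: f(k) = k*(k + 3)*(k + 6)/16 (degree 3 ≤ 3).
Then R = B(k−1)f/C = k*(k + 3)*(k + 5)*(k + 6)/(8*(2*k + 7)), so s_k = R(k)·t_k = k*(k + 6)/(8*(k**2 + 6*k + 8)).
Verify: (2*k + 7)/(k**4 + 14*k**3 + 71*k**2 + 154*k + 120) matches t_k.
Evaluate s at k=12 and k=3: 27/224 and 27/280; difference 27/1120.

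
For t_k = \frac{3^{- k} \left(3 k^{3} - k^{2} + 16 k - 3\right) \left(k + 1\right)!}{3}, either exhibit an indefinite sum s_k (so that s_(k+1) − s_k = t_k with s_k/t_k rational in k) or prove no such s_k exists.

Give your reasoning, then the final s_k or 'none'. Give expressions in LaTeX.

t_(k+1)/t_k = (k + 2)*(16*k + 3*(k + 1)**3 - (k + 1)**2 + 13)/(3*(3*k**3 - k**2 + 16*k - 3)).
Normal form (A,B,C) = (k/3 + 2/3, 1, k**3 - k**2/3 + 16*k/3 - 1).
Key eq: (k/3 + 2/3)·f(k+1) = (1)·f(k) + (k**3 - k**2/3 + 16*k/3 - 1).
d = 2 from the (1,0,3) case.
Match coefficients ⇒ f(k) = (k - 1)*(3*k - 1).
Certificate R = B(k−1)f/C = 3*(k - 1)*(3*k - 1)/(3*k**3 - k**2 + 16*k - 3) gives s_k = (k - 1)*(3*k - 1)*factorial(k + 1)/3**k.
Verify: (3*k**3 - k**2 + 16*k - 3)*factorial(k + 1)/(3*3**k) matches t_k.

s_k = 3^{- k} \left(k - 1\right) \left(3 k - 1\right) \left(k + 1\right)!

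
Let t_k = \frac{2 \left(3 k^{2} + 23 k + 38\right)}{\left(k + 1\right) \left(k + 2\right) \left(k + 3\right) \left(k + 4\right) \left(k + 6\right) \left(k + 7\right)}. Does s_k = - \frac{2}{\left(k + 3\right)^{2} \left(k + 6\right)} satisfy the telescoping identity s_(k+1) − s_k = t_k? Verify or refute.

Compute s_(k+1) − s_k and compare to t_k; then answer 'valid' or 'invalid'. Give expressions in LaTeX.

Invalid: residual \frac{4 \left(- 4 k^{3} - 45 k^{2} - 157 k - 170\right)}{k^{8} + 30 k^{7} + 380 k^{6} + 2650 k^{5} + 11103 k^{4} + 28520 k^{3} + 43620 k^{2} + 36000 k + 12096} ≠ 0.

s_(k+1) = -2/((k + 4)**2*(k + 7))
s_(k+1) − s_k = -2/((k + 4)**2*(k + 7)) + 2/((k + 3)**2*(k + 6))
(s_(k+1) − s_k) − t_k = 4*(-4*k**3 - 45*k**2 - 157*k - 170)/(k**8 + 30*k**7 + 380*k**6 + 2650*k**5 + 11103*k**4 + 28520*k**3 + 43620*k**2 + 36000*k + 12096)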